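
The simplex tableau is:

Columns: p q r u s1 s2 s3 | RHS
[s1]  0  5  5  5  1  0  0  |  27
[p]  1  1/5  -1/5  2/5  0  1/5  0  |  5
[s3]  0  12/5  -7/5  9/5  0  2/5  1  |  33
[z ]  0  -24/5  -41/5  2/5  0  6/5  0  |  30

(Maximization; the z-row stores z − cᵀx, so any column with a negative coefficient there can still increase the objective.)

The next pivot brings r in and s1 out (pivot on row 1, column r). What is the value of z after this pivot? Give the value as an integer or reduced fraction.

Minimum ratio for r: 27/5 = 27/5.
z changes by −(z-row coeff of r)·ratio = −(-41/5)·(27/5) = 1107/25.
New z = 30 + (1107/25) = 1857/25.

1857/25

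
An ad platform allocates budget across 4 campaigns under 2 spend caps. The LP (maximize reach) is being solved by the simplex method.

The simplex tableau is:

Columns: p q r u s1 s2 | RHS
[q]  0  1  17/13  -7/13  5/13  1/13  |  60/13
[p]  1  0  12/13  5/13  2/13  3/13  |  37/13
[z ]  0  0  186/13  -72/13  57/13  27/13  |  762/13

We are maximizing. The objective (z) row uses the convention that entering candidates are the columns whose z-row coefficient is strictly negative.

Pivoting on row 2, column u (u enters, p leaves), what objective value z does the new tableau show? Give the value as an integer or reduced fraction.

Minimum ratio for u: (37/13)/(5/13) = 37/5.
z changes by −(z-row coeff of u)·ratio = −(-72/13)·(37/5) = 2664/65.
New z = 762/13 + (2664/65) = 498/5.

498/5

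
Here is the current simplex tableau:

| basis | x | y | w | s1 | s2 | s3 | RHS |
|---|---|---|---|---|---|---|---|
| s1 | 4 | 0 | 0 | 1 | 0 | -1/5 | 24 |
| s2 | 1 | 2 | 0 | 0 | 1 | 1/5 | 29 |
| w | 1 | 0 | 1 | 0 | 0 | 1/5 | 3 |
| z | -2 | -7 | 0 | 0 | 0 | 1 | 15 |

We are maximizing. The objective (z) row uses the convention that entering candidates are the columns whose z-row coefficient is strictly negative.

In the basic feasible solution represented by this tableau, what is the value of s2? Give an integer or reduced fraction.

29

s2 is basic (row 2); its value is the RHS of that row: 29.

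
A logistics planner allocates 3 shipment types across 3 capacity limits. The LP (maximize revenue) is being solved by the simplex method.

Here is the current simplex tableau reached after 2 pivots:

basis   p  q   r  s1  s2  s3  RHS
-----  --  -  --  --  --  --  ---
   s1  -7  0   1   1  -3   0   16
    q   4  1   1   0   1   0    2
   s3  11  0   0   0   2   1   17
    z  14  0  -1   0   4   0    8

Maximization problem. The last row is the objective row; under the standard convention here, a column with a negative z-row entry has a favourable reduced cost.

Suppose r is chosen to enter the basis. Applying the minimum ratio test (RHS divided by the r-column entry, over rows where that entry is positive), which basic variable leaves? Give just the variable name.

Ratios: row 1 (s1): 16/1 = 16; row 2 (q): 2/1 = 2; row 3 (s3): entry 0 ≤ 0, skip.
Minimum ratio 2 is in the q row, so q leaves.

q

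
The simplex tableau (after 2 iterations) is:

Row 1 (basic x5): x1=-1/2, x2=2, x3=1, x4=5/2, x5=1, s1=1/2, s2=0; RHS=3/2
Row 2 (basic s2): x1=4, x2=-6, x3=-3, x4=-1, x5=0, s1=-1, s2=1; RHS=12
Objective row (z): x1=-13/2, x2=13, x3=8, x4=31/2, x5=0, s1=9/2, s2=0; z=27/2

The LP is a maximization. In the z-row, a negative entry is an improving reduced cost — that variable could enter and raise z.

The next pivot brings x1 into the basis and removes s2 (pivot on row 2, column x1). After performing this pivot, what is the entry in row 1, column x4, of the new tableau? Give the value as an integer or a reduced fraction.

19/8

Pivot element is row 2, column x1: 4.
Normalize row 2: new (row 2, x4) = (-1)/4 = -1/4.
row 1 ← row 1 − (-1/2)·(new row 2): 5/2 − (-1/2)·(-1/4) = 19/8.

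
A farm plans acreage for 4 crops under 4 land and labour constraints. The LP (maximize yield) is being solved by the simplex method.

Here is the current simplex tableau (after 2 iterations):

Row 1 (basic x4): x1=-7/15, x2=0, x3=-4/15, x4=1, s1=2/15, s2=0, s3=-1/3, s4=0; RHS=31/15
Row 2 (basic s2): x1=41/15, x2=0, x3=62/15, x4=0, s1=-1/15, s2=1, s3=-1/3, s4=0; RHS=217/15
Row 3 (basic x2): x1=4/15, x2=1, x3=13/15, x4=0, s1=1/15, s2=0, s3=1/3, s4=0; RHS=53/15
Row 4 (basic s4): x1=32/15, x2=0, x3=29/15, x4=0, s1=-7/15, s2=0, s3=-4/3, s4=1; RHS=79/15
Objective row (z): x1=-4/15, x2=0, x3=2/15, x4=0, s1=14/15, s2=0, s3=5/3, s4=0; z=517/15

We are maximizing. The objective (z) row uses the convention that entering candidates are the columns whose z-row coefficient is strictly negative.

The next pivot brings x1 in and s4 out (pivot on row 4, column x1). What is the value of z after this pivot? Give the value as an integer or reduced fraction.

281/8

Minimum ratio for x1: (79/15)/(32/15) = 79/32.
z changes by −(z-row coeff of x1)·ratio = −(-4/15)·(79/32) = 79/120.
New z = 517/15 + (79/120) = 281/8.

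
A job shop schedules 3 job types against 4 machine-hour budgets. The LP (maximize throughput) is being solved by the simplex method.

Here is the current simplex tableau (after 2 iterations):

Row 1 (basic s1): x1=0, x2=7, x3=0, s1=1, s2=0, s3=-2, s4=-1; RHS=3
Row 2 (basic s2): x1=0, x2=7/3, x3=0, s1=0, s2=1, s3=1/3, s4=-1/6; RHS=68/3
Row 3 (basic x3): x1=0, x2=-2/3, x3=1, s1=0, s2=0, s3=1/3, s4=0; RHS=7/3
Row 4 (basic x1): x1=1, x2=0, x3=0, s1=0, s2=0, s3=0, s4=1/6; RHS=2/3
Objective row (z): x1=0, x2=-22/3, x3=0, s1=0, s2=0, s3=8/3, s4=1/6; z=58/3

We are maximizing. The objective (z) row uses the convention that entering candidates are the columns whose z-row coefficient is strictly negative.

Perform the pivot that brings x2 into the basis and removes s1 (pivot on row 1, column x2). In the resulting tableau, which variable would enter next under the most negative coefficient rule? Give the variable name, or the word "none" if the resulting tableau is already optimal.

s4

Pivot element 7. New z-row = old z-row − (-22/3)·(row 1/7).
Updated z-row coefficients: x1: 0, x2: 0, x3: 0, s1: 22/21, s2: 0, s3: 4/7, s4: -37/42.
The most negative is -37/42 in column s4, so s4 would enter next.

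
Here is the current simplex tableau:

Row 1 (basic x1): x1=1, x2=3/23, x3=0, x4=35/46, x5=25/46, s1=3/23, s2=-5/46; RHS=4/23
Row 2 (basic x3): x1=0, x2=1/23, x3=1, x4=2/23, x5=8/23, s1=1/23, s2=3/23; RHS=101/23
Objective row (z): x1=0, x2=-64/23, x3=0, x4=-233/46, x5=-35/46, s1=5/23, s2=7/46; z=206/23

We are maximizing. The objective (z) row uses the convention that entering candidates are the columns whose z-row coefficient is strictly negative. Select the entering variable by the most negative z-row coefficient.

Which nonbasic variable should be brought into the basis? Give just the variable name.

x4

Objective-row coefficients: x1: 0, x2: -64/23, x3: 0, x4: -233/46, x5: -35/46, s1: 5/23, s2: 7/46.
The most negative is -233/46 in column x4, so x4 enters.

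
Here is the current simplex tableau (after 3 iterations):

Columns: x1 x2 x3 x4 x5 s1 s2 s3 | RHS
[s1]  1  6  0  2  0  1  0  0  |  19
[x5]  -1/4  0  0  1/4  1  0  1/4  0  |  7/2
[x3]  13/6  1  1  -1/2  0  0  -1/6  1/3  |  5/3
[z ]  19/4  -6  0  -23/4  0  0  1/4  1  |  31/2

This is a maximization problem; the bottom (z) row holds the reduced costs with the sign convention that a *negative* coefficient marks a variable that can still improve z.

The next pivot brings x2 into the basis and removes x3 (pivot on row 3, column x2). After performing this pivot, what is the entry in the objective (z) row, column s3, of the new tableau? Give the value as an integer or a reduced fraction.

Pivot element is row 3, column x2: 1.
Normalize row 3: new (row 3, s3) = (1/3)/1 = 1/3.
z-row ← z-row − (-6)·(new row 3): 1 − (-6)·(1/3) = 3.

3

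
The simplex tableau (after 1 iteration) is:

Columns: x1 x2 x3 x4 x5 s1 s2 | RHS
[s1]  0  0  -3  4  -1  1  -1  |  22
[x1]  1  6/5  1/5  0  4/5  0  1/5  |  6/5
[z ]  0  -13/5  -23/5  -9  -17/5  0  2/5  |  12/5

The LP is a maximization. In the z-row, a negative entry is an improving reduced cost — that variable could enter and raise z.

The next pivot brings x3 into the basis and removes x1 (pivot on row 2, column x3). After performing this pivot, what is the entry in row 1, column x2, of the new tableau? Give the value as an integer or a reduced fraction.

18

Pivot element is row 2, column x3: 1/5.
Normalize row 2: new (row 2, x2) = (6/5)/(1/5) = 6.
row 1 ← row 1 − (-3)·(new row 2): 0 − (-3)·6 = 18.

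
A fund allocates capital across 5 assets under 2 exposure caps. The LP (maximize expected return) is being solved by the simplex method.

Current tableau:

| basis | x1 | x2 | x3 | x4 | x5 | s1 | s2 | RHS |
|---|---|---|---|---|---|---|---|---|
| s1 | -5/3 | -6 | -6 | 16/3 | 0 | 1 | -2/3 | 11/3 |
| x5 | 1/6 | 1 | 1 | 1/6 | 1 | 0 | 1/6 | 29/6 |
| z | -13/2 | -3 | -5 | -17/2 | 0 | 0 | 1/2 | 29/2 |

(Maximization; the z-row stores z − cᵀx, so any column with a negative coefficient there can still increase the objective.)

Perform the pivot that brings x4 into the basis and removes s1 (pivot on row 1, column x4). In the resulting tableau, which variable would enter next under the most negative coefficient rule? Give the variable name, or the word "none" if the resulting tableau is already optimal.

x3

Pivot element 16/3. New z-row = old z-row − (-17/2)·(row 1/(16/3)).
Updated z-row coefficients: x1: -293/32, x2: -201/16, x3: -233/16, x4: 0, x5: 0, s1: 51/32, s2: -9/16.
The most negative is -233/16 in column x3, so x3 would enter next.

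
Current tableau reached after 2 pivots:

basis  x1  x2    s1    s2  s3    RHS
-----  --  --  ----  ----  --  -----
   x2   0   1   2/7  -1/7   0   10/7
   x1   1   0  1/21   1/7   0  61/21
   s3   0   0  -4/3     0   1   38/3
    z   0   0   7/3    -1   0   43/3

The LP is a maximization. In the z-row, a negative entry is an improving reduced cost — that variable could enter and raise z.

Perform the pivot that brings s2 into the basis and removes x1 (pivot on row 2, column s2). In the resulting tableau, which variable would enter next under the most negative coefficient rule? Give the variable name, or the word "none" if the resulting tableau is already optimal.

Pivot element 1/7. New z-row = old z-row − (-1)·(row 2/(1/7)).
Updated z-row coefficients: x1: 7, x2: 0, s1: 8/3, s2: 0, s3: 0.
No coefficient is strictly negative; the tableau after this pivot is optimal.

none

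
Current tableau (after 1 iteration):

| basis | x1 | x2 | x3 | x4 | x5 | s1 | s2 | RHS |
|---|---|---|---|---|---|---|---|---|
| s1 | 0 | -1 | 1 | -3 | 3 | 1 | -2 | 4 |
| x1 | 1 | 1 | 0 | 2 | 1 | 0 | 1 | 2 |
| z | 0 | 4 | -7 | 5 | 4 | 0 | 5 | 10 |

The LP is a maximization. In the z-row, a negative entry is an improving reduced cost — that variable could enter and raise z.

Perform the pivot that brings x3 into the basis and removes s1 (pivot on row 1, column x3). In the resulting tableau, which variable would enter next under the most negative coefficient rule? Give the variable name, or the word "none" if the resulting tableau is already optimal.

Pivot element 1. New z-row = old z-row − (-7)·(row 1/1).
Updated z-row coefficients: x1: 0, x2: -3, x3: 0, x4: -16, x5: 25, s1: 7, s2: -9.
The most negative is -16 in column x4, so x4 would enter next.

x4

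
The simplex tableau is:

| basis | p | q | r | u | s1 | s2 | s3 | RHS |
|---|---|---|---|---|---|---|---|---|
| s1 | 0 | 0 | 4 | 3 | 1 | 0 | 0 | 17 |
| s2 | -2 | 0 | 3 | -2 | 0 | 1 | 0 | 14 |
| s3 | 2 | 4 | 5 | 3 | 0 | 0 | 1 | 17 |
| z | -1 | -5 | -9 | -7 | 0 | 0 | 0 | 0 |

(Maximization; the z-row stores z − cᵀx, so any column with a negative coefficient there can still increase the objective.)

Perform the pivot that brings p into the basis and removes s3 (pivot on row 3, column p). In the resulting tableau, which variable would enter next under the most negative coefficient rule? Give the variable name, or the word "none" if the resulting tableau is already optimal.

r

Pivot element 2. New z-row = old z-row − (-1)·(row 3/2).
Updated z-row coefficients: p: 0, q: -3, r: -13/2, u: -11/2, s1: 0, s2: 0, s3: 1/2.
The most negative is -13/2 in column r, so r would enter next.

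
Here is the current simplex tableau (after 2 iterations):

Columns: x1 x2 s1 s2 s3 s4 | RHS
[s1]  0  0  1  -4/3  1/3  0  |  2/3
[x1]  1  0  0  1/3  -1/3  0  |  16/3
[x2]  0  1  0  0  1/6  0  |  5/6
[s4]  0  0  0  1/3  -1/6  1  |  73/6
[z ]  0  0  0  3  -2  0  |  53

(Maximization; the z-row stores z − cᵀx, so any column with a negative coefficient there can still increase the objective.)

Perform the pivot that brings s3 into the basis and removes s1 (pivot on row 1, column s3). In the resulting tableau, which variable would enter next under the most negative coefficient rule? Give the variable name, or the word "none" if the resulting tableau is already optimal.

s2

Pivot element 1/3. New z-row = old z-row − (-2)·(row 1/(1/3)).
Updated z-row coefficients: x1: 0, x2: 0, s1: 6, s2: -5, s3: 0, s4: 0.
The most negative is -5 in column s2, so s2 would enter next.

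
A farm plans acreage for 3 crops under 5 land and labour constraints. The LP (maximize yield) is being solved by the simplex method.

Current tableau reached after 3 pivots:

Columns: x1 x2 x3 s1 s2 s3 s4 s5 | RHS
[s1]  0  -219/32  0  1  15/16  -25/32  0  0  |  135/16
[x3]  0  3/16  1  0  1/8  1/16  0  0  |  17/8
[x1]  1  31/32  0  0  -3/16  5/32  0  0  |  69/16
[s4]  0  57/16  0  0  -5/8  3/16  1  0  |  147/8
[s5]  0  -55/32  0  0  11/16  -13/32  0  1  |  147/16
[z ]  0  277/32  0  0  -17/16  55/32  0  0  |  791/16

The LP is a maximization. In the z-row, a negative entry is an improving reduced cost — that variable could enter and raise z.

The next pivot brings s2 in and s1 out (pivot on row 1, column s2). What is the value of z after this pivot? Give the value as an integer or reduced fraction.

Minimum ratio for s2: (135/16)/(15/16) = 9.
z changes by −(z-row coeff of s2)·ratio = −(-17/16)·9 = 153/16.
New z = 791/16 + (153/16) = 59.

59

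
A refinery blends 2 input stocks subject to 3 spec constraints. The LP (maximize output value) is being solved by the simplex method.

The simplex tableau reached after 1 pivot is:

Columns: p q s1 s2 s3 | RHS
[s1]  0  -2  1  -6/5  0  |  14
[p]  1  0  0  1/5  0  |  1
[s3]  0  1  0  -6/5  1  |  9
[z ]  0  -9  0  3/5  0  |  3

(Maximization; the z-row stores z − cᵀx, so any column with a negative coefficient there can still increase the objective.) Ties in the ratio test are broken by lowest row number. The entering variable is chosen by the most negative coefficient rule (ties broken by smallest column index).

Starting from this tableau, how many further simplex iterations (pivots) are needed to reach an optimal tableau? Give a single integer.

2

pivot: q in, s3 out → z = 84
pivot: s2 in, p out → z = 135
No improving column remains; optimal.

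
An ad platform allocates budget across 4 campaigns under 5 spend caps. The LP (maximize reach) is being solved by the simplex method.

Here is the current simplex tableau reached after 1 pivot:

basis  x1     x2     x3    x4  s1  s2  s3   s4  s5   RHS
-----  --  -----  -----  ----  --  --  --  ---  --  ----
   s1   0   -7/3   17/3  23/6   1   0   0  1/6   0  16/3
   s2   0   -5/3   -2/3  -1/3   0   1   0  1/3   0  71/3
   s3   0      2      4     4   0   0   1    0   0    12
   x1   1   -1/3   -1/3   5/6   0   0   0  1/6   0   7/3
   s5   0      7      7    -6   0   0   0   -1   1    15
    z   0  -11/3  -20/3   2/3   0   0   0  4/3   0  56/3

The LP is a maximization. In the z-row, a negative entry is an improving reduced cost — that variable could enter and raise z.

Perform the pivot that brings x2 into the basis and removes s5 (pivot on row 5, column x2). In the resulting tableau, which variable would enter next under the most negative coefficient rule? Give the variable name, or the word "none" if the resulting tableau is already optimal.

x3

Pivot element 7. New z-row = old z-row − (-11/3)·(row 5/7).
Updated z-row coefficients: x1: 0, x2: 0, x3: -3, x4: -52/21, s1: 0, s2: 0, s3: 0, s4: 17/21, s5: 11/21.
The most negative is -3 in column x3, so x3 would enter next.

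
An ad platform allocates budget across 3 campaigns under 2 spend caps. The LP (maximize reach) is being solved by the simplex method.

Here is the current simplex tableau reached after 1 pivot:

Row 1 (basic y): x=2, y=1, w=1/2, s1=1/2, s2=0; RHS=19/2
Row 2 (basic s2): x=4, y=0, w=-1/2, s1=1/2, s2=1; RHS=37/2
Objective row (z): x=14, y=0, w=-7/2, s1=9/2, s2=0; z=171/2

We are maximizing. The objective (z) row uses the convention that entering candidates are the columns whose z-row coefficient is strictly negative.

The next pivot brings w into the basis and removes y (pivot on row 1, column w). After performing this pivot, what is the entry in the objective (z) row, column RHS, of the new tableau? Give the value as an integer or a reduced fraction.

Pivot element is row 1, column w: 1/2.
Normalize row 1: new (row 1, RHS) = (19/2)/(1/2) = 19.
z-row ← z-row − (-7/2)·(new row 1): 171/2 − (-7/2)·19 = 152.

152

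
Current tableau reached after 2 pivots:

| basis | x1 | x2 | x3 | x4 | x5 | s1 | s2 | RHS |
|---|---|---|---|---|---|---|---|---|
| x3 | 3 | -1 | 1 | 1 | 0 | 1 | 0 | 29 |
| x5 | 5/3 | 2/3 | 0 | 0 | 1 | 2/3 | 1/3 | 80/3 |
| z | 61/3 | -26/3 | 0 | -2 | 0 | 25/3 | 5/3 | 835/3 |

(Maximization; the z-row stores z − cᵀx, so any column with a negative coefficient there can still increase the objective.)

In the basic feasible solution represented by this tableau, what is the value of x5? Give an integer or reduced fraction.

80/3

x5 is basic (row 2); its value is the RHS of that row: 80/3.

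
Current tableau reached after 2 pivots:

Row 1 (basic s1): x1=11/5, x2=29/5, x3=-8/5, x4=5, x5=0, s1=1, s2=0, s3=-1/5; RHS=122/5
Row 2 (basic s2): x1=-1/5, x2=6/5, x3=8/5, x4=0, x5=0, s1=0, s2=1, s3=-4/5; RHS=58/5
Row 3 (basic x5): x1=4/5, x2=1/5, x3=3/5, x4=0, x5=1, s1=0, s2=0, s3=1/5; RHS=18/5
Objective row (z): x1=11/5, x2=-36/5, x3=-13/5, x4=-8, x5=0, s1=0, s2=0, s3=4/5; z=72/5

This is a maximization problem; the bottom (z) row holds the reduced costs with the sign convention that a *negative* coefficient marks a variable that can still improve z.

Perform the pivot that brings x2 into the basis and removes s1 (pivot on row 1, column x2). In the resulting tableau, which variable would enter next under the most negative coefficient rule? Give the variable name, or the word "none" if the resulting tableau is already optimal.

Pivot element 29/5. New z-row = old z-row − (-36/5)·(row 1/(29/5)).
Updated z-row coefficients: x1: 143/29, x2: 0, x3: -133/29, x4: -52/29, x5: 0, s1: 36/29, s2: 0, s3: 16/29.
The most negative is -133/29 in column x3, so x3 would enter next.

x3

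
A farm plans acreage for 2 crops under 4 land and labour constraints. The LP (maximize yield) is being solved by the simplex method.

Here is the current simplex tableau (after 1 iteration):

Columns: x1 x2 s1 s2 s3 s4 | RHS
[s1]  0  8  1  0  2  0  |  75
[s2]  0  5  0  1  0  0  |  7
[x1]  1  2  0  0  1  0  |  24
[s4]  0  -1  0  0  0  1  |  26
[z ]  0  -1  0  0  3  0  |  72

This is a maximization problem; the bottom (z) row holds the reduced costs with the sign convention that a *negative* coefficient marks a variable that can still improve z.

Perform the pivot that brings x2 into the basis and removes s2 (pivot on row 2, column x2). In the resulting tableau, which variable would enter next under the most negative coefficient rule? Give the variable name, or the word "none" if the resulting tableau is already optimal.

none

Pivot element 5. New z-row = old z-row − (-1)·(row 2/5).
Updated z-row coefficients: x1: 0, x2: 0, s1: 0, s2: 1/5, s3: 3, s4: 0.
No coefficient is strictly negative; the tableau after this pivot is optimal.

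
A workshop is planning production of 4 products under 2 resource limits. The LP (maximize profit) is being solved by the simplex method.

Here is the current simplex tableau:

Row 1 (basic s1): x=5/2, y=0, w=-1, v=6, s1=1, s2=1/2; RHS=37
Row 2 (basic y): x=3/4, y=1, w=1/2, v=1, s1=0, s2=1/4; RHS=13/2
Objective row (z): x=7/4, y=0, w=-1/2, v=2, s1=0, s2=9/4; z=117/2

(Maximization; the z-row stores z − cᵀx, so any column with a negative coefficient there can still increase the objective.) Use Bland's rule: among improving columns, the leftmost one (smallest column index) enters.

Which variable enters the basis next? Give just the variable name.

w

Objective-row coefficients: x: 7/4, y: 0, w: -1/2, v: 2, s1: 0, s2: 9/4.
Improving columns: w. Bland's rule picks the smallest column index → w.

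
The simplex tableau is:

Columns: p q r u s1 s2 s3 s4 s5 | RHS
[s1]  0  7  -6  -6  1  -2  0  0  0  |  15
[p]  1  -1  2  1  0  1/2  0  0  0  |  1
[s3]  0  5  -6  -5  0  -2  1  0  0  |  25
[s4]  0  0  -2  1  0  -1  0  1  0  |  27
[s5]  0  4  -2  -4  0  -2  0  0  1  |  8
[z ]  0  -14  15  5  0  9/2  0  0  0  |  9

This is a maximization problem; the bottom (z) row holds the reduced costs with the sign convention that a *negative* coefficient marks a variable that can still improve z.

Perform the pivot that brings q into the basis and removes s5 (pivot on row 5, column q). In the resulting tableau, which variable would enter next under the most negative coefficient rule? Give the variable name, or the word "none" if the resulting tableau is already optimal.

u

Pivot element 4. New z-row = old z-row − (-14)·(row 5/4).
Updated z-row coefficients: p: 0, q: 0, r: 8, u: -9, s1: 0, s2: -5/2, s3: 0, s4: 0, s5: 7/2.
The most negative is -9 in column u, so u would enter next.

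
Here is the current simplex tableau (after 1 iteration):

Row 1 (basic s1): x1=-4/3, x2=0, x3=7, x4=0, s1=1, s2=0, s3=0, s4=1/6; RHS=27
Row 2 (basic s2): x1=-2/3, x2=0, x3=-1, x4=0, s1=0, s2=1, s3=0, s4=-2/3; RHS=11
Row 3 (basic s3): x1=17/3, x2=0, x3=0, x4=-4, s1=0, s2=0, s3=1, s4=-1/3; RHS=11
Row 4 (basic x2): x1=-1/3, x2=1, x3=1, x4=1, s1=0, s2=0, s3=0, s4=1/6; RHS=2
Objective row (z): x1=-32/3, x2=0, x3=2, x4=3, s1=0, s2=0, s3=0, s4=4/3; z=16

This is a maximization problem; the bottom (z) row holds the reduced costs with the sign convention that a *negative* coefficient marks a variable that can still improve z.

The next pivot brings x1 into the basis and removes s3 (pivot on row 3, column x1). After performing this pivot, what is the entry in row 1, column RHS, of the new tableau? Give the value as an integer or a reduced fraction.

503/17

Pivot element is row 3, column x1: 17/3.
Normalize row 3: new (row 3, RHS) = 11/(17/3) = 33/17.
row 1 ← row 1 − (-4/3)·(new row 3): 27 − (-4/3)·(33/17) = 503/17.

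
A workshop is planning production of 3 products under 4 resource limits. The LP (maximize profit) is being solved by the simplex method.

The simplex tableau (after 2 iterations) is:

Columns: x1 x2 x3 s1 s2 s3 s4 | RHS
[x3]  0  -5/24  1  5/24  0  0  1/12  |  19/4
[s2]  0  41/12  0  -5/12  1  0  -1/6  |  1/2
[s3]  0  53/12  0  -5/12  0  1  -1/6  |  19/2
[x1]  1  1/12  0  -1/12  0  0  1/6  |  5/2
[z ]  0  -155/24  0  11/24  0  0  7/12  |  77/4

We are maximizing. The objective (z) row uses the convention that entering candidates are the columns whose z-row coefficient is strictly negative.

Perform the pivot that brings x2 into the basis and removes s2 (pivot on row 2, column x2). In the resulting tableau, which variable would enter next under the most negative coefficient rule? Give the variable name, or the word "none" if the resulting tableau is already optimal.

s1

Pivot element 41/12. New z-row = old z-row − (-155/24)·(row 2/(41/12)).
Updated z-row coefficients: x1: 0, x2: 0, x3: 0, s1: -27/82, s2: 155/82, s3: 0, s4: 11/41.
The most negative is -27/82 in column s1, so s1 would enter next.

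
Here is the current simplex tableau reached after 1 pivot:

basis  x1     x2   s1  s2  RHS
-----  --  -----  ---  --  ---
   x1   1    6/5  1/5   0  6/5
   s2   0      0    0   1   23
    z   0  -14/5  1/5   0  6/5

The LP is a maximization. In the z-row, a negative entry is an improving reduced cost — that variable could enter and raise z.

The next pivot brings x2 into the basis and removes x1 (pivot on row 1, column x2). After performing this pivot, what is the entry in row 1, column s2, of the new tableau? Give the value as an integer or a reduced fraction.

Pivot element is row 1, column x2: 6/5.
Normalize row 1: new (row 1, s2) = 0/(6/5) = 0.
Row 1 is the pivot row, so the entry is 0.

0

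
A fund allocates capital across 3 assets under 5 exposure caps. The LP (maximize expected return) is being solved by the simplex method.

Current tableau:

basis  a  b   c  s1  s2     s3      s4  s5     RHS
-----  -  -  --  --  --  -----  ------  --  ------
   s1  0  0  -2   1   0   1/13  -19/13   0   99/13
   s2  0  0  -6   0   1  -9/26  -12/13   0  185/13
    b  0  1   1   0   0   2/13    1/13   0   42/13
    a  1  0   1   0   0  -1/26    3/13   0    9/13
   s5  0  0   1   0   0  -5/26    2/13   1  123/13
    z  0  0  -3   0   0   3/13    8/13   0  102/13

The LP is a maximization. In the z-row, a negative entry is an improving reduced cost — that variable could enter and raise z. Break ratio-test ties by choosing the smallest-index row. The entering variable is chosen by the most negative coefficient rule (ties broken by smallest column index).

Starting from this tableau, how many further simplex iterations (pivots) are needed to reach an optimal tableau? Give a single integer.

1

pivot: c in, a out → z = 129/13
No improving column remains; optimal.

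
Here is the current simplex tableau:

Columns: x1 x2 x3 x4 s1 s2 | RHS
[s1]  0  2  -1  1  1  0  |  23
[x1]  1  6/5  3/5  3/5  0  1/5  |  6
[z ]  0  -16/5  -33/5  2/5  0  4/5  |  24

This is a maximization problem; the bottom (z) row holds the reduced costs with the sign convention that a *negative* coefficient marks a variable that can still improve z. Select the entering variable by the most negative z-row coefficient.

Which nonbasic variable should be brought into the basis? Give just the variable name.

Objective-row coefficients: x1: 0, x2: -16/5, x3: -33/5, x4: 2/5, s1: 0, s2: 4/5.
The most negative is -33/5 in column x3, so x3 enters.

x3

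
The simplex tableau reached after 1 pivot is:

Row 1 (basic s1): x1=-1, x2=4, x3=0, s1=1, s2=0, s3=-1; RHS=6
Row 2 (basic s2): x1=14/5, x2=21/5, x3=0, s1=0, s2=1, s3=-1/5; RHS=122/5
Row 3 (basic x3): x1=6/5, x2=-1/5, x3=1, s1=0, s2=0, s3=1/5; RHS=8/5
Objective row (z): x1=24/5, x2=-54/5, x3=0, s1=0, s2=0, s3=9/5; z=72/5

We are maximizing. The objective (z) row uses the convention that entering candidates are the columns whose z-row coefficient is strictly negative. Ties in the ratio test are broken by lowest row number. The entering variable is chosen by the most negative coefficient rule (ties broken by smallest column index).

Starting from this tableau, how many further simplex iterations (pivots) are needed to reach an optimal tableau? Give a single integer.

pivot: x2 in, s1 out → z = 153/5
pivot: s3 in, x3 out → z = 42
No improving column remains; optimal.

2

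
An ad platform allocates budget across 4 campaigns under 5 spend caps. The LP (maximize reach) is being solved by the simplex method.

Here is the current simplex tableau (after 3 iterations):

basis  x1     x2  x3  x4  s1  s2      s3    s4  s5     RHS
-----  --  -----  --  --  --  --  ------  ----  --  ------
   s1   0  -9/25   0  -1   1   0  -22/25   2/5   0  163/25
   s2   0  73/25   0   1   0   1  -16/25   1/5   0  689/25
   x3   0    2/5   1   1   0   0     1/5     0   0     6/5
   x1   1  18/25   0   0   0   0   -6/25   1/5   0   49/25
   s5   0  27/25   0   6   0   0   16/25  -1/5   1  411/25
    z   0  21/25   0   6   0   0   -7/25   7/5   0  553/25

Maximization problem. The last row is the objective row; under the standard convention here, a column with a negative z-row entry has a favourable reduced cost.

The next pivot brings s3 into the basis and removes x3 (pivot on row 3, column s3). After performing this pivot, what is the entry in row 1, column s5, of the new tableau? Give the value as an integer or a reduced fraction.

0

Pivot element is row 3, column s3: 1/5.
Normalize row 3: new (row 3, s5) = 0/(1/5) = 0.
row 1 ← row 1 − (-22/25)·(new row 3): 0 − (-22/25)·0 = 0.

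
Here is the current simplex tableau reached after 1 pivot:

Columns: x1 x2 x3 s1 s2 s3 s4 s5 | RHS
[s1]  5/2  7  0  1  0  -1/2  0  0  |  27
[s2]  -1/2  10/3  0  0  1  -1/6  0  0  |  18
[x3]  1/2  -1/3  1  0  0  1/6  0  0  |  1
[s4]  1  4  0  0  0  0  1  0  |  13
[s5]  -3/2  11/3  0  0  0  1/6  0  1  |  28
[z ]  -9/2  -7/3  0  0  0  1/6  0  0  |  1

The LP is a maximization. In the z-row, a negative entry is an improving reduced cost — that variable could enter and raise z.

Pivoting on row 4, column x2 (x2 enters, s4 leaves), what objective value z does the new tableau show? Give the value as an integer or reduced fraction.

Minimum ratio for x2: 13/4 = 13/4.
z changes by −(z-row coeff of x2)·ratio = −(-7/3)·(13/4) = 91/12.
New z = 1 + (91/12) = 103/12.

103/12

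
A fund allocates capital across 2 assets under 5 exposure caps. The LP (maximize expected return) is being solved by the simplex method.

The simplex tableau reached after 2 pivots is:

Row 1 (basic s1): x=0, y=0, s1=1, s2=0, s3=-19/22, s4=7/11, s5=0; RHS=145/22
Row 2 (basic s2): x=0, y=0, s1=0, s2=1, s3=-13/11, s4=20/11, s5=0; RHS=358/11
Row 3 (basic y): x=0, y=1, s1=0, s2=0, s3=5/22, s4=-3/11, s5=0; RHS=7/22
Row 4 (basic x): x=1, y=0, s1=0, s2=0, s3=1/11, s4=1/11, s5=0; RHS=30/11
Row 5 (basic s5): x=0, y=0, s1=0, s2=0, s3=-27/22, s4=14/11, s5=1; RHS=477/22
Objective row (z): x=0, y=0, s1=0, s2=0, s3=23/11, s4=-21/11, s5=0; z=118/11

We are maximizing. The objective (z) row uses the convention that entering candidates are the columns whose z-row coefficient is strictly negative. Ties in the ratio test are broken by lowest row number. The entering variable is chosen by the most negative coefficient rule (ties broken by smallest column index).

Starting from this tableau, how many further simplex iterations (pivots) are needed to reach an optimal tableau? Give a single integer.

2

pivot: s4 in, s1 out → z = 61/2
pivot: s3 in, x out → z = 104/3
No improving column remains; optimal.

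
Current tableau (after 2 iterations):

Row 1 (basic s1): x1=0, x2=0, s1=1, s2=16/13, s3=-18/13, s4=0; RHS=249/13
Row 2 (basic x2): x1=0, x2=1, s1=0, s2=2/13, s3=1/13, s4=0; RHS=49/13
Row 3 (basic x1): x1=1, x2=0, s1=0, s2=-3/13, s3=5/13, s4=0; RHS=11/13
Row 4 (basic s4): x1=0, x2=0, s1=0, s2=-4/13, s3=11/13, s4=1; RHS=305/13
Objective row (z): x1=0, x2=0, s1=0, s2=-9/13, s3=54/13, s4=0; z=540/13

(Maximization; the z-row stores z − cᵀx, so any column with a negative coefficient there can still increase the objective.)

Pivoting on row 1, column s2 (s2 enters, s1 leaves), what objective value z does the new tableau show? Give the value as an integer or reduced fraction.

837/16

Minimum ratio for s2: (249/13)/(16/13) = 249/16.
z changes by −(z-row coeff of s2)·ratio = −(-9/13)·(249/16) = 2241/208.
New z = 540/13 + (2241/208) = 837/16.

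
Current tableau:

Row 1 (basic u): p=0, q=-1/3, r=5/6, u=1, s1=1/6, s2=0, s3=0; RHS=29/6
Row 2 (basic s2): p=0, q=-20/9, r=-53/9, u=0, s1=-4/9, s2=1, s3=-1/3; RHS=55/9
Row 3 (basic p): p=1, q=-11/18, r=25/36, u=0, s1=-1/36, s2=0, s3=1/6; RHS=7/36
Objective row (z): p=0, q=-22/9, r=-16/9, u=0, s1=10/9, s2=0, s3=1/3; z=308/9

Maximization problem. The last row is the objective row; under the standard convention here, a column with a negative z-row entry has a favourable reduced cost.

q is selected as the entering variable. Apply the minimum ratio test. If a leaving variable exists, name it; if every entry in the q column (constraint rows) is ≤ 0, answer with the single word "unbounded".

unbounded

q-column entries: row 1: -1/3, row 2: -20/9, row 3: -11/18. All ≤ 0, so q can increase without bound; the LP is unbounded in this direction.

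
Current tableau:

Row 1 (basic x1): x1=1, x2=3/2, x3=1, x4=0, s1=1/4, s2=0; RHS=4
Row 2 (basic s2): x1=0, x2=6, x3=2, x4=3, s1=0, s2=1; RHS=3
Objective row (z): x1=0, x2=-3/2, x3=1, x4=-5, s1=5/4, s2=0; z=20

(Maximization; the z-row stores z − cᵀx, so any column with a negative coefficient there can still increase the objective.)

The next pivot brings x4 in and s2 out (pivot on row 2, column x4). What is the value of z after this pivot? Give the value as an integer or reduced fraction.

25

Minimum ratio for x4: 3/3 = 1.
z changes by −(z-row coeff of x4)·ratio = −(-5)·1 = 5.
New z = 20 + 5 = 25.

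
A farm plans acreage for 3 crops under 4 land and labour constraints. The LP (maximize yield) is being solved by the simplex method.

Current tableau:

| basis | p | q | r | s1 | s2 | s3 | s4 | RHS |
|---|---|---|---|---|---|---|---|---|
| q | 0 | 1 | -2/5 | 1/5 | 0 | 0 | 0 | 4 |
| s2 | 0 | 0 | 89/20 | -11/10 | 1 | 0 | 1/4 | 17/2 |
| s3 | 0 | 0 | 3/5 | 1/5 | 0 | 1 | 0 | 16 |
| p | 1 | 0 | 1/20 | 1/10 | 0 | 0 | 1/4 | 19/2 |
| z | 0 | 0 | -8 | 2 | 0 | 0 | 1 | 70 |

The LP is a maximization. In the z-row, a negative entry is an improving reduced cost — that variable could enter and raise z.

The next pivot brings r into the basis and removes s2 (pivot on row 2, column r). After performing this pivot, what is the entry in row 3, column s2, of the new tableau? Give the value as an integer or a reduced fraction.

Pivot element is row 2, column r: 89/20.
Normalize row 2: new (row 2, s2) = 1/(89/20) = 20/89.
row 3 ← row 3 − (3/5)·(new row 2): 0 − (3/5)·(20/89) = -12/89.

-12/89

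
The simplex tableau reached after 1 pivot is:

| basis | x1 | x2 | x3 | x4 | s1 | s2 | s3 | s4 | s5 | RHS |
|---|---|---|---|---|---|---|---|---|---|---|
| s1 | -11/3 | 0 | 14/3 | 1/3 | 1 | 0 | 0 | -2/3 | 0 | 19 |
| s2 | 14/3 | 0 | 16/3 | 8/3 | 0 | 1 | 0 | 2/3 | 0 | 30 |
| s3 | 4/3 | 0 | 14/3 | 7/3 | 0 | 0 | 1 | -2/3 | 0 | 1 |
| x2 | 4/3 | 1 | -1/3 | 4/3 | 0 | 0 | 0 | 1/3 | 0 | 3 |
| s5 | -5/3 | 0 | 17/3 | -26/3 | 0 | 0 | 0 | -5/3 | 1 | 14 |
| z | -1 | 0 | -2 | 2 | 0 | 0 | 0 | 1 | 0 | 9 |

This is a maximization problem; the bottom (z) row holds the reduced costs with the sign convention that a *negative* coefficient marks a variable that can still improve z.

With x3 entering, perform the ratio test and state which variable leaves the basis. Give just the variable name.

s3

Ratios: row 1 (s1): 19/(14/3) = 57/14; row 2 (s2): 30/(16/3) = 45/8; row 3 (s3): 1/(14/3) = 3/14; row 4 (x2): entry -1/3 ≤ 0, skip; row 5 (s5): 14/(17/3) = 42/17.
Minimum ratio 3/14 is in the s3 row, so s3 leaves.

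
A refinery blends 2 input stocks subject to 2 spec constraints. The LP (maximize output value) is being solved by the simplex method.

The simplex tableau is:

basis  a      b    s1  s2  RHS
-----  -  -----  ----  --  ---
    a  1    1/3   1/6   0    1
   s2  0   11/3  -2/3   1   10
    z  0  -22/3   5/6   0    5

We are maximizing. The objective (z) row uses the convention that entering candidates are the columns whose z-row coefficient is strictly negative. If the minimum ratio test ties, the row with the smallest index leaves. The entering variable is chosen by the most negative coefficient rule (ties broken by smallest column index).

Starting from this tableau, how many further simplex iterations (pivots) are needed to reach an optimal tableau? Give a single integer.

2

pivot: b in, s2 out → z = 25
pivot: s1 in, a out → z = 126/5
No improving column remains; optimal.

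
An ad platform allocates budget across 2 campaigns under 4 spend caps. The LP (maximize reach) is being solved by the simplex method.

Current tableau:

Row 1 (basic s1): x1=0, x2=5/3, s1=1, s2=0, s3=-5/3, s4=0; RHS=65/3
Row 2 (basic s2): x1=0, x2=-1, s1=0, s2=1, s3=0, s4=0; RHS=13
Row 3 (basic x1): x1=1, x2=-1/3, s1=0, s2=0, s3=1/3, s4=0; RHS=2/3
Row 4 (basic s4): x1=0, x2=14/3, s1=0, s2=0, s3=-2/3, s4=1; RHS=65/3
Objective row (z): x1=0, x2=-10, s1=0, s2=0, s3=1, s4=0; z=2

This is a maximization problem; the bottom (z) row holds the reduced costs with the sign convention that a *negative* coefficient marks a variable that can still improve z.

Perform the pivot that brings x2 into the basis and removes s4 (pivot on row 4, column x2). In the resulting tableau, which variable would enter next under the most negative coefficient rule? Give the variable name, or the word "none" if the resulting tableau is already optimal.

s3

Pivot element 14/3. New z-row = old z-row − (-10)·(row 4/(14/3)).
Updated z-row coefficients: x1: 0, x2: 0, s1: 0, s2: 0, s3: -3/7, s4: 15/7.
The most negative is -3/7 in column s3, so s3 would enter next.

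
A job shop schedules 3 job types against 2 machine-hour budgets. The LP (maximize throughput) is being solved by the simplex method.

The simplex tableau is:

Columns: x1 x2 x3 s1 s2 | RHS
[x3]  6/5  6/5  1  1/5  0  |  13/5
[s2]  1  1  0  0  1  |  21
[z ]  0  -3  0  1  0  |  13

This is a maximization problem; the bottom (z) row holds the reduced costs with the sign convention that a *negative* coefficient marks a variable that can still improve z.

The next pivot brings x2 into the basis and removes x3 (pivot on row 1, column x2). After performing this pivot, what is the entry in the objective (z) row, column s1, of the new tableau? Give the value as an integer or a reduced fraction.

3/2

Pivot element is row 1, column x2: 6/5.
Normalize row 1: new (row 1, s1) = (1/5)/(6/5) = 1/6.
z-row ← z-row − (-3)·(new row 1): 1 − (-3)·(1/6) = 3/2.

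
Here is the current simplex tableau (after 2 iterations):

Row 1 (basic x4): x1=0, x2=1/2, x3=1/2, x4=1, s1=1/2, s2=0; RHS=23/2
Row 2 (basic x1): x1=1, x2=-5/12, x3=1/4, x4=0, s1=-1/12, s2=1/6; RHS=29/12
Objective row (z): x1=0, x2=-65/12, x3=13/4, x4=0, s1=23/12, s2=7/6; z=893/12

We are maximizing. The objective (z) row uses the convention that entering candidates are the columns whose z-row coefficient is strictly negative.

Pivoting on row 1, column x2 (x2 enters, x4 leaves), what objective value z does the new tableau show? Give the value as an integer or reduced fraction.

Minimum ratio for x2: (23/2)/(1/2) = 23.
z changes by −(z-row coeff of x2)·ratio = −(-65/12)·23 = 1495/12.
New z = 893/12 + (1495/12) = 199.

199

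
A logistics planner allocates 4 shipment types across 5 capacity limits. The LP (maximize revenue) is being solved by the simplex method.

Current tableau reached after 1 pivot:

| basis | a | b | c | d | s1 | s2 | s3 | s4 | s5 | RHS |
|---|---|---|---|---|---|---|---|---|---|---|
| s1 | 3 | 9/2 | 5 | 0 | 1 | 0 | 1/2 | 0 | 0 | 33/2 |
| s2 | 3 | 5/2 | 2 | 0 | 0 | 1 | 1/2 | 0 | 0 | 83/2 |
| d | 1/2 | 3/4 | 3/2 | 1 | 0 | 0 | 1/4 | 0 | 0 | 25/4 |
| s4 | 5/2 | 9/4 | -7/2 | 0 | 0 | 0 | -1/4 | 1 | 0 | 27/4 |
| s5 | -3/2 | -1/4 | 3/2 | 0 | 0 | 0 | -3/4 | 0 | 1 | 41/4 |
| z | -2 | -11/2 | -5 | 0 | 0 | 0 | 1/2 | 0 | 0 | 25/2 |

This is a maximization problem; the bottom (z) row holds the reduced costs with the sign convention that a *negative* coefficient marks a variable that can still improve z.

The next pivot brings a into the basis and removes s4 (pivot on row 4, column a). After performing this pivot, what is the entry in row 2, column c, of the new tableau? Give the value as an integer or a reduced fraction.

31/5

Pivot element is row 4, column a: 5/2.
Normalize row 4: new (row 4, c) = (-7/2)/(5/2) = -7/5.
row 2 ← row 2 − 3·(new row 4): 2 − 3·(-7/5) = 31/5.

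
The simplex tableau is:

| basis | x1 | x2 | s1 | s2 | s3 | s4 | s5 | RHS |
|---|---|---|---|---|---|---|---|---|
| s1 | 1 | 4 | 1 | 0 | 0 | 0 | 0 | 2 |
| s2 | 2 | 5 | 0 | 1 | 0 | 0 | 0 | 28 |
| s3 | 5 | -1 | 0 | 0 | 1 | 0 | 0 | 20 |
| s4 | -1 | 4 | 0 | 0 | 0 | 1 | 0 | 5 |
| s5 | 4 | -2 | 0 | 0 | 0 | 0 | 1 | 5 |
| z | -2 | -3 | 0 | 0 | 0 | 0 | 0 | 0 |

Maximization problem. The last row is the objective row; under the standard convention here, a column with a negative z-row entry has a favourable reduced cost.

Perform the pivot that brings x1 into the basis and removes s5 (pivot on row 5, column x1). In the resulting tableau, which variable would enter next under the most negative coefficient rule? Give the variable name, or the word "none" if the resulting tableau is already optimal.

Pivot element 4. New z-row = old z-row − (-2)·(row 5/4).
Updated z-row coefficients: x1: 0, x2: -4, s1: 0, s2: 0, s3: 0, s4: 0, s5: 1/2.
The most negative is -4 in column x2, so x2 would enter next.

x2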